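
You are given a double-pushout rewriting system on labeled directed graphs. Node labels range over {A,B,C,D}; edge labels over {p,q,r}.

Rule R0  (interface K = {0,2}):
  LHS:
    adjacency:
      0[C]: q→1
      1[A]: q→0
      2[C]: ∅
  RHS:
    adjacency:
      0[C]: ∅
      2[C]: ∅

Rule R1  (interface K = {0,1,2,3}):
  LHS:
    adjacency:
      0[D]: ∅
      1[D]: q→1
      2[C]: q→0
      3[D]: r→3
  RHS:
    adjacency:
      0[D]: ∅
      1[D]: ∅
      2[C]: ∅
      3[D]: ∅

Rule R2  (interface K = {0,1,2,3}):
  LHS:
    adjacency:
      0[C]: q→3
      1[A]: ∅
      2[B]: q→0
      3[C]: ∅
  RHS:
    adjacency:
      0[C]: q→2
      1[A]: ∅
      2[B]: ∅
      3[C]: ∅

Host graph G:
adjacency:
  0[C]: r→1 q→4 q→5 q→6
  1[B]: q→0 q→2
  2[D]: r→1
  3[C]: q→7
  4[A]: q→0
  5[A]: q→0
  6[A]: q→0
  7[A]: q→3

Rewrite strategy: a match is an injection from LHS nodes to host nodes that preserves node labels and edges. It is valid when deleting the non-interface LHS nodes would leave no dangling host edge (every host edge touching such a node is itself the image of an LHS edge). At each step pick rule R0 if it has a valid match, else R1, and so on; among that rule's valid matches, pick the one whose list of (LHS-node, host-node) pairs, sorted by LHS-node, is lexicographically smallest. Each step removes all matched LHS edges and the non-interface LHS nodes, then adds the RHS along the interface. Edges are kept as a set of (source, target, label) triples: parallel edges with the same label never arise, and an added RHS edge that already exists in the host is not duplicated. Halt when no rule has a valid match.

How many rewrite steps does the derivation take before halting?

start.  V:8 E:12  edges: 0-r->1 0-q->4 0-q->5 0-q->6 1-q->0 1-q->2 2-r->1 3-q->7 4-q->0 5-q->0 6-q->0 7-q->3
1. fire R0 via {0↦0, 1↦4, 2↦3}  →  V:7 E:10  edges: 0-r->1 0-q->5 0-q->6 1-q->0 1-q->2 2-r->1 3-q->7 5-q->0 6-q->0 7-q->3
2. fire R0 via {0↦0, 1↦5, 2↦3}  →  V:6 E:8  edges: 0-r->1 0-q->6 1-q->0 1-q->2 2-r->1 3-q->7 6-q->0 7-q->3
3. fire R0 via {0↦0, 1↦6, 2↦3}  →  V:5 E:6  edges: 0-r->1 1-q->0 1-q->2 2-r->1 3-q->7 7-q->3
4. fire R0 via {0↦3, 1↦7, 2↦0}  →  V:4 E:4  edges: 0-r->1 1-q->0 1-q->2 2-r->1
final graph: no rule applies after step 4

Answer: 4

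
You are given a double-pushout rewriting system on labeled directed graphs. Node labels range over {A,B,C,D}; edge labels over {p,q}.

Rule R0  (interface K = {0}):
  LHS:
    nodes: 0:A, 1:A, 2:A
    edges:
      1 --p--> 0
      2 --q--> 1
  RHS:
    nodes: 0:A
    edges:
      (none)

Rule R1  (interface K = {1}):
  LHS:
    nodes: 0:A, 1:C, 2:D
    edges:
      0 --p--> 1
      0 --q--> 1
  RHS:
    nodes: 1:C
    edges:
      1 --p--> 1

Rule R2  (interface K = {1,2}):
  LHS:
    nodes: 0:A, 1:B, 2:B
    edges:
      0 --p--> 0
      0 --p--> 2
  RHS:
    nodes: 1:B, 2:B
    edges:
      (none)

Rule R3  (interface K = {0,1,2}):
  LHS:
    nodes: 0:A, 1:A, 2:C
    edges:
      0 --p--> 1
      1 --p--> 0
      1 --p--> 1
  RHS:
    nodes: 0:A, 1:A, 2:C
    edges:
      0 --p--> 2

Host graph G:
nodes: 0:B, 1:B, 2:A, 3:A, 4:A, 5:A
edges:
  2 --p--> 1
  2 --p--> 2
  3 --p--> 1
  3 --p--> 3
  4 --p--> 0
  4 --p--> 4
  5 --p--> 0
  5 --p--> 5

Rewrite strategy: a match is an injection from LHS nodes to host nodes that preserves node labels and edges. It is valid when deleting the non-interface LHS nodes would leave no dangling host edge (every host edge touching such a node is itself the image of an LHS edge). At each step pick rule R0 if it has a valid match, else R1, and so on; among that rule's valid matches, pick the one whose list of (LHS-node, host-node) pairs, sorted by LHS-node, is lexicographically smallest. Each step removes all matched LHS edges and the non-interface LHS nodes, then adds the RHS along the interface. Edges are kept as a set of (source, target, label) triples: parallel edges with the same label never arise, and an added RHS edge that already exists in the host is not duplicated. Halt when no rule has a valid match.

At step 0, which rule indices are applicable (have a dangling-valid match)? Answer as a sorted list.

R0: no valid match — LHS pattern not found
R1: no valid match — LHS pattern not found
R2: 4 valid matches — {0↦2, 1↦0, 2↦1}, {0↦3, 1↦0, 2↦1}, {0↦4, 1↦1, 2↦0} (+1 more)
R3: no valid match — LHS pattern not found

Answer: [R2]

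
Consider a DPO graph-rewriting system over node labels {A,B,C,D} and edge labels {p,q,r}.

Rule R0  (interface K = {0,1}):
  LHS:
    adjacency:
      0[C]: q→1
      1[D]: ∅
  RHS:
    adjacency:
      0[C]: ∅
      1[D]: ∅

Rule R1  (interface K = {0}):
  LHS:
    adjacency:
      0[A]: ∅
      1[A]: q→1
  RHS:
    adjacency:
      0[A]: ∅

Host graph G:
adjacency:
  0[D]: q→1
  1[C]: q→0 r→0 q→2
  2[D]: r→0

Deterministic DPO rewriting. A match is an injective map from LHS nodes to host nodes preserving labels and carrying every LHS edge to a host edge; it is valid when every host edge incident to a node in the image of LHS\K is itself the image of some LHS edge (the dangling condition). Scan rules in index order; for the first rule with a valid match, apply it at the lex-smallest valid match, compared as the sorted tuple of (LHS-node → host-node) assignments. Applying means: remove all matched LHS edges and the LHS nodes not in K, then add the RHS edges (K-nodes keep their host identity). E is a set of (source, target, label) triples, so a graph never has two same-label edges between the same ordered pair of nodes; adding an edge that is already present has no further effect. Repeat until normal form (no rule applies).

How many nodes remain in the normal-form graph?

Answer: 3

Steps:
[0] host  ⇒  3 nodes, 5 edges  {0-q->1 1-q->0 1-r->0 1-q->2 2-r->0}
[1] R0 @ {0↦1, 1↦0}  ⇒  3 nodes, 4 edges  {0-q->1 1-r->0 1-q->2 2-r->0}
[2] R0 @ {0↦1, 1↦2}  ⇒  3 nodes, 3 edges  {0-q->1 1-r->0 2-r->0}
normal form: no rule applies after step 2
NF nodes: {0:D, 1:C, 2:D}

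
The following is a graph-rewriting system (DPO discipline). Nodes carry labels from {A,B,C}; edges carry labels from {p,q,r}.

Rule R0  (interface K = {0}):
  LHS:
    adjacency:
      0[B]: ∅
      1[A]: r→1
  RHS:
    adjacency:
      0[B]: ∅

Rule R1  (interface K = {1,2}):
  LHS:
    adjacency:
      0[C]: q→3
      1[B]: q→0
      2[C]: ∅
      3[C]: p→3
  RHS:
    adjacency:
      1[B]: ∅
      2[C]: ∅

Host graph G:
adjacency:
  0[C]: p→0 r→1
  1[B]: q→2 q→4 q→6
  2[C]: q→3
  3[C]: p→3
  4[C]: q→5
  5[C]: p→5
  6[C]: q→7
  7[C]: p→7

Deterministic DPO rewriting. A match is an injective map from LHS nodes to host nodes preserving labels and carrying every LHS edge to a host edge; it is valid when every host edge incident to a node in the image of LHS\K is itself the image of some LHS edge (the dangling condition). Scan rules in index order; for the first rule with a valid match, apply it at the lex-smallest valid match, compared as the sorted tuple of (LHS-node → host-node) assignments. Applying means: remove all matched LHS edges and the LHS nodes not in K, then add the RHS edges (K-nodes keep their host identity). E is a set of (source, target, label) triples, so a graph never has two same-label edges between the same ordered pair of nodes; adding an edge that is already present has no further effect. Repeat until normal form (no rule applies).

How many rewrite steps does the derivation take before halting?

Answer: 3

Derivation:
initial: |V|=8 |E|=11  E = 0-p->0 0-r->1 1-q->2 1-q->4 1-q->6 2-q->3 3-p->3 4-q->5 5-p->5 6-q->7 7-p->7
step 1: apply R1 at {0↦2, 1↦1, 2↦0, 3↦3}  → |V|=6 |E|=8  E = 0-p->0 0-r->1 1-q->4 1-q->6 4-q->5 5-p->5 6-q->7 7-p->7
step 2: apply R1 at {0↦4, 1↦1, 2↦0, 3↦5}  → |V|=4 |E|=5  E = 0-p->0 0-r->1 1-q->6 6-q->7 7-p->7
step 3: apply R1 at {0↦6, 1↦1, 2↦0, 3↦7}  → |V|=2 |E|=2  E = 0-p->0 0-r->1
final graph: no rule applies after step 3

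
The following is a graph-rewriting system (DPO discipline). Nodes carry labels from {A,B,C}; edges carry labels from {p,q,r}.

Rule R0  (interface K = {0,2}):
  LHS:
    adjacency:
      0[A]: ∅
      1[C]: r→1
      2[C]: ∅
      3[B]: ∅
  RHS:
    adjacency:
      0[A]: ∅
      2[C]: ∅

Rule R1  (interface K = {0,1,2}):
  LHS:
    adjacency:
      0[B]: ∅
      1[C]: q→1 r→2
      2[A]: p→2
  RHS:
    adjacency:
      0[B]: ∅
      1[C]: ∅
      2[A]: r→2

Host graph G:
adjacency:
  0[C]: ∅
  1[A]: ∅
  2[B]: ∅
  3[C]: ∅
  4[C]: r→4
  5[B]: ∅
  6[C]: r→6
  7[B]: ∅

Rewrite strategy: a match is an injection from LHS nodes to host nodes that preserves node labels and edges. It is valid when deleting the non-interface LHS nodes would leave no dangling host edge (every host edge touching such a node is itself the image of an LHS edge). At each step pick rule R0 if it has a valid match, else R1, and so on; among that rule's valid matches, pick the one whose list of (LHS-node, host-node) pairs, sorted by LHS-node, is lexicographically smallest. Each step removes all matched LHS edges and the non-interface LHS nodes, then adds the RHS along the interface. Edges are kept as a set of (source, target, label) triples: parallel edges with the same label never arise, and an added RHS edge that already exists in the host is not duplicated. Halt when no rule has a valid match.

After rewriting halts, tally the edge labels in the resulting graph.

initial: |V|=8 |E|=2  E = 4-r->4 6-r->6
step 1: apply R0 at {0↦1, 1↦4, 2↦0, 3↦2}  → |V|=6 |E|=1  E = 6-r->6
step 2: apply R0 at {0↦1, 1↦6, 2↦0, 3↦5}  → |V|=4 |E|=0  E = ∅
normal form: no rule applies after step 2
NF edges: []

Answer: (no edges)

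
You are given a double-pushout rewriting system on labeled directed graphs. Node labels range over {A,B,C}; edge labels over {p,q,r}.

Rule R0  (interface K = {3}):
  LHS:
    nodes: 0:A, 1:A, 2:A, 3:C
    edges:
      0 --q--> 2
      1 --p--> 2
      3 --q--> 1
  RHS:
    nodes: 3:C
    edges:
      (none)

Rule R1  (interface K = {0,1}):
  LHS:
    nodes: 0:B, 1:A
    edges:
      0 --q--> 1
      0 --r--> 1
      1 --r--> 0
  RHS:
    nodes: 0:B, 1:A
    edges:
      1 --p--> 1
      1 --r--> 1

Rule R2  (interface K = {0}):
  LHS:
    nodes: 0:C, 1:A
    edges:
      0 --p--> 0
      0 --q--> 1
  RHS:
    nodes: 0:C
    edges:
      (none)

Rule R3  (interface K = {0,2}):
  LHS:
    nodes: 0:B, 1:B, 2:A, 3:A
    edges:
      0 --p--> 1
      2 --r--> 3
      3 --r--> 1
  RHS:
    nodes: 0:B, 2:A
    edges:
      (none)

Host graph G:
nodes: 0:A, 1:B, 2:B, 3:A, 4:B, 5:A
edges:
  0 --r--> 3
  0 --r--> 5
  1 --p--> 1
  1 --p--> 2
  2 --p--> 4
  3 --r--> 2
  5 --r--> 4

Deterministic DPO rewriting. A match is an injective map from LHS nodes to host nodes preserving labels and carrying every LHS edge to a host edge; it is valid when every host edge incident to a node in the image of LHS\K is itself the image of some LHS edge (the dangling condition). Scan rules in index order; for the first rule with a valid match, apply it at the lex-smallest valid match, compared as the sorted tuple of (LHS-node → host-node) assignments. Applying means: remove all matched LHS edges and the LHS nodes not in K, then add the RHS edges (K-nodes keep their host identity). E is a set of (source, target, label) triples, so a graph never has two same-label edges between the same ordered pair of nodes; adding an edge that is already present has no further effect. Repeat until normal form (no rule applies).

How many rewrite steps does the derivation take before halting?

start.  V:6 E:7  edges: 0-r->3 0-r->5 1-p->1 1-p->2 2-p->4 3-r->2 5-r->4
1. fire R3 via {0↦2, 1↦4, 2↦0, 3↦5}  →  V:4 E:4  edges: 0-r->3 1-p->1 1-p->2 3-r->2
2. fire R3 via {0↦1, 1↦2, 2↦0, 3↦3}  →  V:2 E:1  edges: 1-p->1
final graph: no rule applies after step 2

Answer: 2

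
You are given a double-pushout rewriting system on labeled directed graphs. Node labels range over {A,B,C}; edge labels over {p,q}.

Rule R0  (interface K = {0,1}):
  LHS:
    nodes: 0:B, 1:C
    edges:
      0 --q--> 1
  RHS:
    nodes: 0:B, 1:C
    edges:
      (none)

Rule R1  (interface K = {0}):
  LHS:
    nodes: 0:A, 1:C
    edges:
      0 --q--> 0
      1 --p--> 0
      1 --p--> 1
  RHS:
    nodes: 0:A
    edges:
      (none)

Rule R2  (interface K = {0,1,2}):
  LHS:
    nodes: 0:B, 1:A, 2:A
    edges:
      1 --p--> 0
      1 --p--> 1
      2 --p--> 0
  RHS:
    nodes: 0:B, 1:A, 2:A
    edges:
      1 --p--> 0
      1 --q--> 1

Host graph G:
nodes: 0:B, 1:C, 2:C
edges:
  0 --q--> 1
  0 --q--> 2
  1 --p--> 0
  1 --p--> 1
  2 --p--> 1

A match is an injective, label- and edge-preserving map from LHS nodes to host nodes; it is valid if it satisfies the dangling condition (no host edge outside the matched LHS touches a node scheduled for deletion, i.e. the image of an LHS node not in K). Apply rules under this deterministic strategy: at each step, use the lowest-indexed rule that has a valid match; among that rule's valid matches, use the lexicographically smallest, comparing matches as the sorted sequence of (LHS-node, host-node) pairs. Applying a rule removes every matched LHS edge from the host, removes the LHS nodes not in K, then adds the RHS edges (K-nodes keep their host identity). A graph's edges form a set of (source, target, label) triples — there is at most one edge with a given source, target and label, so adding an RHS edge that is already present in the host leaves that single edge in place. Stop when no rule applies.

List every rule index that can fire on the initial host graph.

Answer: [R0]

Steps:
R0: 2 valid matches — {0↦0, 1↦1}, {0↦0, 1↦2}
R1: no valid match — LHS pattern not found
R2: no valid match — LHS pattern not found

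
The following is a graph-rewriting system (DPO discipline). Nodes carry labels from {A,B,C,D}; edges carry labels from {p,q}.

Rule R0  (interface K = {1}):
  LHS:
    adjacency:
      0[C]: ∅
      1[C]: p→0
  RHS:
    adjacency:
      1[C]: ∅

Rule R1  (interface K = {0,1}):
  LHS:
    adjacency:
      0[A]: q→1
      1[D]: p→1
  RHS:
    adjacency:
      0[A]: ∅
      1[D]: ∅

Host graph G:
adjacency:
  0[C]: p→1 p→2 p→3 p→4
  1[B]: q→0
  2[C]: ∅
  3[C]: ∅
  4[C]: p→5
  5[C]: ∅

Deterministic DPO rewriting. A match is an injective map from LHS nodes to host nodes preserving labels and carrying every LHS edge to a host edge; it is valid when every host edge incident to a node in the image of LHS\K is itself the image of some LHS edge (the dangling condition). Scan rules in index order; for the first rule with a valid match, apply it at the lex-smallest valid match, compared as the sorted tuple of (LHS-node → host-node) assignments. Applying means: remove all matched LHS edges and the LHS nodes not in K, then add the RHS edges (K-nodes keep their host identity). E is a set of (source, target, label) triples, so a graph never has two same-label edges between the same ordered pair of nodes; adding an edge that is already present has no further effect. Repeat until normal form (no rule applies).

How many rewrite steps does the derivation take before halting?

Answer: 4

Steps:
start.  V:6 E:6  edges: 0-p->1 0-p->2 0-p->3 0-p->4 1-q->0 4-p->5
1. fire R0 via {0↦2, 1↦0}  →  V:5 E:5  edges: 0-p->1 0-p->3 0-p->4 1-q->0 4-p->5
2. fire R0 via {0↦3, 1↦0}  →  V:4 E:4  edges: 0-p->1 0-p->4 1-q->0 4-p->5
3. fire R0 via {0↦5, 1↦4}  →  V:3 E:3  edges: 0-p->1 0-p->4 1-q->0
4. fire R0 via {0↦4, 1↦0}  →  V:2 E:2  edges: 0-p->1 1-q->0
normal form: no rule applies after step 4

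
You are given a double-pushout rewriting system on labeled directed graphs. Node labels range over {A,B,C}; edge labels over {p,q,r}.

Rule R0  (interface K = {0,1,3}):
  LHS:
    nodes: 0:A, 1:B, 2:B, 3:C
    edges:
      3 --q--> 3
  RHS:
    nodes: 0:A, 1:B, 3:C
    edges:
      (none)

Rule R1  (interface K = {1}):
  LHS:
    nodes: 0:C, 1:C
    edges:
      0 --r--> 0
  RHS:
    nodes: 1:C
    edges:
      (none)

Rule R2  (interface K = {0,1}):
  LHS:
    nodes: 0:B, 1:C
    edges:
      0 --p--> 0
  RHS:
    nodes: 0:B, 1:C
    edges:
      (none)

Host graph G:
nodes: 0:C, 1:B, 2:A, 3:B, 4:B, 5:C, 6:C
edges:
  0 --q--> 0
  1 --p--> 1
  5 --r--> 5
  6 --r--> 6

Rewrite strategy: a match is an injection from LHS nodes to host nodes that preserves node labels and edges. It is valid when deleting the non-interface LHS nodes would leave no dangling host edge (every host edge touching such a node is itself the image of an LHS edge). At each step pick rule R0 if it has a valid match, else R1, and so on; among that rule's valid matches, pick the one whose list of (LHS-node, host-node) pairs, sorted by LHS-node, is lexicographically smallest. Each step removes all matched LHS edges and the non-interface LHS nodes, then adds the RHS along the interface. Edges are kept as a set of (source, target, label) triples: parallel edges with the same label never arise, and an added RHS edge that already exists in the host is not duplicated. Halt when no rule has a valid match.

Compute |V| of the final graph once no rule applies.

initial: |V|=7 |E|=4  E = 0-q->0 1-p->1 5-r->5 6-r->6
step 1: apply R0 at {0↦2, 1↦1, 2↦3, 3↦0}  → |V|=6 |E|=3  E = 1-p->1 5-r->5 6-r->6
step 2: apply R1 at {0↦5, 1↦0}  → |V|=5 |E|=2  E = 1-p->1 6-r->6
step 3: apply R1 at {0↦6, 1↦0}  → |V|=4 |E|=1  E = 1-p->1
step 4: apply R2 at {0↦1, 1↦0}  → |V|=4 |E|=0  E = ∅
halt: no rule applies after step 4
NF nodes: {0:C, 1:B, 2:A, 4:B}

Answer: 4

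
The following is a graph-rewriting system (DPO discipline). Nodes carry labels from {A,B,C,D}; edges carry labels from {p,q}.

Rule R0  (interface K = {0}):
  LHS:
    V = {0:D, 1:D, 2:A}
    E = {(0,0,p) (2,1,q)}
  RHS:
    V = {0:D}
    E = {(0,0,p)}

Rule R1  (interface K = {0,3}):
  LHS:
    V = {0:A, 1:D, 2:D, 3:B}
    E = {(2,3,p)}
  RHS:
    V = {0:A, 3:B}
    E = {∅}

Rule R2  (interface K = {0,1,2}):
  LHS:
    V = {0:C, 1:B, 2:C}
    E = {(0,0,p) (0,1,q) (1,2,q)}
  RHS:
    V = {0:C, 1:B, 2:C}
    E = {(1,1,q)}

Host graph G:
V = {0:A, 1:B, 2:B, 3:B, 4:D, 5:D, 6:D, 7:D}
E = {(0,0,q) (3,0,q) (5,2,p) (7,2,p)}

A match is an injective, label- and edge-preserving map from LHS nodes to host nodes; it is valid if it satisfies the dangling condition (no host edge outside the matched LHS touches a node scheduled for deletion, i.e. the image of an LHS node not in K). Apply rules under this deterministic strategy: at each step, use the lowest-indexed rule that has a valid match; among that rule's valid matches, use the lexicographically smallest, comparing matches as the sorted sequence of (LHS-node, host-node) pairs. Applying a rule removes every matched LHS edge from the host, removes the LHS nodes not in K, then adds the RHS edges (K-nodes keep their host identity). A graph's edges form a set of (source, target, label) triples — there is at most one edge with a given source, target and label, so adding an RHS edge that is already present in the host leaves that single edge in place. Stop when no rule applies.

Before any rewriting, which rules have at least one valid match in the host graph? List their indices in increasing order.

R0: no valid match — LHS pattern not found
R1: 4 valid matches — {0↦0, 1↦4, 2↦5, 3↦2}, {0↦0, 1↦4, 2↦7, 3↦2}, {0↦0, 1↦6, 2↦5, 3↦2} (+1 more)
R2: no valid match — LHS pattern not found

Answer: [R1]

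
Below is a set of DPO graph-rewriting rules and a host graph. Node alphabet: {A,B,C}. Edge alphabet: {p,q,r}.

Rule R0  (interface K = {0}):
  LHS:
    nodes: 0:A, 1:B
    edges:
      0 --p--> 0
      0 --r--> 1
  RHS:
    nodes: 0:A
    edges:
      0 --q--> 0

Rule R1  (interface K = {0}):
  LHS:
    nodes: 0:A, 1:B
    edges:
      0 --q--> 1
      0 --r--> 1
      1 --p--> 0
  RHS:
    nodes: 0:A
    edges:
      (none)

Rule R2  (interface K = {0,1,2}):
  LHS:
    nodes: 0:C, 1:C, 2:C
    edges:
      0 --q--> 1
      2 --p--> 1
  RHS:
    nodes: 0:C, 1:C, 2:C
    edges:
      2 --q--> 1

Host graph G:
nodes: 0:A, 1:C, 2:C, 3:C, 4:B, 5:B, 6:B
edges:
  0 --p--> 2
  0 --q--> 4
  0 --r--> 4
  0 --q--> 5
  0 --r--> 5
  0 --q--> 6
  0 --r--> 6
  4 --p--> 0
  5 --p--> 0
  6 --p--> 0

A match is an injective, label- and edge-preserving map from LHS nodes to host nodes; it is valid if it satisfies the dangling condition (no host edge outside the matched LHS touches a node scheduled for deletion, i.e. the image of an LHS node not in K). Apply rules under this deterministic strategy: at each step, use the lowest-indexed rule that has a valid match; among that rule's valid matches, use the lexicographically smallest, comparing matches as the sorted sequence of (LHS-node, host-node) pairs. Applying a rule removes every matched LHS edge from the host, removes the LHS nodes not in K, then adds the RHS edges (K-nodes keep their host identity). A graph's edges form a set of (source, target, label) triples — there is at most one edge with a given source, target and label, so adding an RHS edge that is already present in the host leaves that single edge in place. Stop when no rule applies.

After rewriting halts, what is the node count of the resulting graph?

initial: |V|=7 |E|=10  E = 0-p->2 0-q->4 0-r->4 0-q->5 0-r->5 0-q->6 0-r->6 4-p->0 5-p->0 6-p->0
step 1: apply R1 at {0↦0, 1↦4}  → |V|=6 |E|=7  E = 0-p->2 0-q->5 0-r->5 0-q->6 0-r->6 5-p->0 6-p->0
step 2: apply R1 at {0↦0, 1↦5}  → |V|=5 |E|=4  E = 0-p->2 0-q->6 0-r->6 6-p->0
step 3: apply R1 at {0↦0, 1↦6}  → |V|=4 |E|=1  E = 0-p->2
normal form: no rule applies after step 3
NF nodes: {0:A, 1:C, 2:C, 3:C}

Answer: 4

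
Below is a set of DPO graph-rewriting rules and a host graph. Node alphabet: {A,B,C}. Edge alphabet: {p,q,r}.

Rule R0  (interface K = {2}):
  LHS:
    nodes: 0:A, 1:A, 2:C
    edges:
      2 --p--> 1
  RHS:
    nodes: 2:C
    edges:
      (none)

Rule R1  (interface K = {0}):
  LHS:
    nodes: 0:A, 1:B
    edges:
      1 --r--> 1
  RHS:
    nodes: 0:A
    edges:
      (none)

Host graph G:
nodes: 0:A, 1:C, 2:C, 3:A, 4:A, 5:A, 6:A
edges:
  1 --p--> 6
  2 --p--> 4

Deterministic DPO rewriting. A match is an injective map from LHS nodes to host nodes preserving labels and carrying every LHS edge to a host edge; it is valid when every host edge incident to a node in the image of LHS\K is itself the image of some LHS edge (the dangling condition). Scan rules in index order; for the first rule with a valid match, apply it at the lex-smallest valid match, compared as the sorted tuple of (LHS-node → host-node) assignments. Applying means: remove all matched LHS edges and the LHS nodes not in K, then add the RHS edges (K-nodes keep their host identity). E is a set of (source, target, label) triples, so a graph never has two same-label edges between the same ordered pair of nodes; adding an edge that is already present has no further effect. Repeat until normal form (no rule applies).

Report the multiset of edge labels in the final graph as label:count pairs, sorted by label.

[0] host  ⇒  7 nodes, 2 edges  {1-p->6 2-p->4}
[1] R0 @ {0↦0, 1↦4, 2↦2}  ⇒  5 nodes, 1 edges  {1-p->6}
[2] R0 @ {0↦3, 1↦6, 2↦1}  ⇒  3 nodes, 0 edges  {∅}
normal form: no rule applies after step 2
NF edges: []

Answer: (no edges)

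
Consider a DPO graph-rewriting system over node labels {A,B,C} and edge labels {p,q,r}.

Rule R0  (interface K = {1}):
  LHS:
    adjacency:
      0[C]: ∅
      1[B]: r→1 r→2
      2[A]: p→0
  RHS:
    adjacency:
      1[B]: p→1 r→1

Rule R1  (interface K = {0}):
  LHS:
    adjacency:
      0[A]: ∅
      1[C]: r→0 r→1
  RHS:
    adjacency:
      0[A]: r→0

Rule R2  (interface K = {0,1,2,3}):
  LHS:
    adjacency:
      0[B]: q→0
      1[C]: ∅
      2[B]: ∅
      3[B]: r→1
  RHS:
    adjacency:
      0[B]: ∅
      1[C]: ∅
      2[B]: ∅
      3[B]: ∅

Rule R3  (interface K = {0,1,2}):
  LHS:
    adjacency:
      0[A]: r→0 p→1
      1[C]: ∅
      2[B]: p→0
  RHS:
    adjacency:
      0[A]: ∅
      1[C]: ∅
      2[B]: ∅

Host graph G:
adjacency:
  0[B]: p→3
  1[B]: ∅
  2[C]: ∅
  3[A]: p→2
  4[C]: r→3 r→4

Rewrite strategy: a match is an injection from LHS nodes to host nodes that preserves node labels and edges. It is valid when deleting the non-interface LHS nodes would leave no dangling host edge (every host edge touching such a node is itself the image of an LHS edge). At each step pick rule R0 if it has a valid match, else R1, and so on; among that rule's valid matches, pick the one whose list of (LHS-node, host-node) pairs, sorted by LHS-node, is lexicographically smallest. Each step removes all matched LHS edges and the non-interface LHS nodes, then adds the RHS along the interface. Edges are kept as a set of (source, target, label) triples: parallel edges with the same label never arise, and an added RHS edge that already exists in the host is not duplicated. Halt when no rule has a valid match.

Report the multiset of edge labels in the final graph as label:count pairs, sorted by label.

Answer: (no edges)

Derivation:
start.  V:5 E:4  edges: 0-p->3 3-p->2 4-r->3 4-r->4
1. fire R1 via {0↦3, 1↦4}  →  V:4 E:3  edges: 0-p->3 3-p->2 3-r->3
2. fire R3 via {0↦3, 1↦2, 2↦0}  →  V:4 E:0  edges: ∅
final graph: no rule applies after step 2
NF edges: []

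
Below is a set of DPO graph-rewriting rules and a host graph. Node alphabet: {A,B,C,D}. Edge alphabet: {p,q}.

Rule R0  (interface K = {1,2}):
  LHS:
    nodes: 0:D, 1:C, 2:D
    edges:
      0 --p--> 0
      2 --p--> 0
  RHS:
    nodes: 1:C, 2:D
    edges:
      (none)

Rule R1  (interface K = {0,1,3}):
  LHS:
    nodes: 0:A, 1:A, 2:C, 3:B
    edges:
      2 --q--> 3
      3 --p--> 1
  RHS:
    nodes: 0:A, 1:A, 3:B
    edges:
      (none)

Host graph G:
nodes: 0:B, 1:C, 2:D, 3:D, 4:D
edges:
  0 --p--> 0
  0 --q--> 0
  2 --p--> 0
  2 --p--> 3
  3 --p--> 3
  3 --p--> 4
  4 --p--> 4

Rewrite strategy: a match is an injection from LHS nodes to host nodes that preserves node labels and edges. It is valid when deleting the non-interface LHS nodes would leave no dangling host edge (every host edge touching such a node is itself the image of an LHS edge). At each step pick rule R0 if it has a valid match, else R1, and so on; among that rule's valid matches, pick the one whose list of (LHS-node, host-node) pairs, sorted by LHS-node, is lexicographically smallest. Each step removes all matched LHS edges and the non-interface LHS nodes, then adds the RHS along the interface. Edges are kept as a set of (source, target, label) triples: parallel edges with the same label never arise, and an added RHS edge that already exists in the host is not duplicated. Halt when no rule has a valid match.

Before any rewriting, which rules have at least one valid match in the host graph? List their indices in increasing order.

R0: 1 valid match — {0↦4, 1↦1, 2↦3}
R1: no valid match — LHS pattern not found

Answer: [R0]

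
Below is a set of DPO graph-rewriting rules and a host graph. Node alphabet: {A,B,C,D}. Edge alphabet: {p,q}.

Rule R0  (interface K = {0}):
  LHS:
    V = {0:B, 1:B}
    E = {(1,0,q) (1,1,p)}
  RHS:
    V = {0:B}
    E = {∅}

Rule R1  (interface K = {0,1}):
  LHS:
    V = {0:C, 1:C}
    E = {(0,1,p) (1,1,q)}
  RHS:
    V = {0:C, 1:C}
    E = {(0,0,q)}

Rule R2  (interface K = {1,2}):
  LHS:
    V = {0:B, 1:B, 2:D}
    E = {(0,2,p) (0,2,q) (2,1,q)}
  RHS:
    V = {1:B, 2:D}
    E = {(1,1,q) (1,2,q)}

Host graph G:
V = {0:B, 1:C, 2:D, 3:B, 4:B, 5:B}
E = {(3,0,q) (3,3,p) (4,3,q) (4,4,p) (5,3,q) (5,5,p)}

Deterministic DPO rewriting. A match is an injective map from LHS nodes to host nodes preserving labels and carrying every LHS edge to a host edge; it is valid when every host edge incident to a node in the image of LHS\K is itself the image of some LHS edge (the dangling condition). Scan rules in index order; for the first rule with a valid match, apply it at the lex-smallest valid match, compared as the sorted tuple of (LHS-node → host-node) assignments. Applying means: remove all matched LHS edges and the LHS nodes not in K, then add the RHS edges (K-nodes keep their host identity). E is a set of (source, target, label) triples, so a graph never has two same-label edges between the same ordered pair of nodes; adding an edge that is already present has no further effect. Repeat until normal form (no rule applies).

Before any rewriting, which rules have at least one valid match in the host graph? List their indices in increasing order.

Answer: [R0]

Rewrite trace:
R0: 2 valid matches — {0↦3, 1↦4}, {0↦3, 1↦5}
R1: no valid match — LHS pattern not found
R2: no valid match — LHS pattern not found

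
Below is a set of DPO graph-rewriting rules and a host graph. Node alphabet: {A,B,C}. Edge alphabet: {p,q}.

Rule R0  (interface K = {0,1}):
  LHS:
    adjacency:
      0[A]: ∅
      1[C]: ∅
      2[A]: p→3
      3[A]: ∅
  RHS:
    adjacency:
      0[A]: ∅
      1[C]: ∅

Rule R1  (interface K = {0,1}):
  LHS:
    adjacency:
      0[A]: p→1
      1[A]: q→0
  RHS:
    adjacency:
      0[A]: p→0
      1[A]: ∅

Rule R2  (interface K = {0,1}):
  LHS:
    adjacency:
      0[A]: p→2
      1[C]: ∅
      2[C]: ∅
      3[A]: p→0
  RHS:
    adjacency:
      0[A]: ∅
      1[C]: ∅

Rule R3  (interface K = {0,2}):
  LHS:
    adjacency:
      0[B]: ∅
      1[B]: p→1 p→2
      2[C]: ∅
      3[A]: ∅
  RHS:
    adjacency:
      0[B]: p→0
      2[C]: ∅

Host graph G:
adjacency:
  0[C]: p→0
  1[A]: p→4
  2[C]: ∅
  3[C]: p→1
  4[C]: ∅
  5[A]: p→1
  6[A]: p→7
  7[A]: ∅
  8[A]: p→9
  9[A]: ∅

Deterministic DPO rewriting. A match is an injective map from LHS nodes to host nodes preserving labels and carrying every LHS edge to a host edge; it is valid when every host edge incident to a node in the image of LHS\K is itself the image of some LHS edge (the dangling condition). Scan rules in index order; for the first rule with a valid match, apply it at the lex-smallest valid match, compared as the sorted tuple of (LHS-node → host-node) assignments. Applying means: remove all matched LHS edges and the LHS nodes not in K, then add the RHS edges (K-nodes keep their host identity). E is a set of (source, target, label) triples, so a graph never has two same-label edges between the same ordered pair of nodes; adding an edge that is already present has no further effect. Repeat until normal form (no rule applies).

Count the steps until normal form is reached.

[0] host  ⇒  10 nodes, 6 edges  {0-p->0 1-p->4 3-p->1 5-p->1 6-p->7 8-p->9}
[1] R0 @ {0↦1, 1↦0, 2↦6, 3↦7}  ⇒  8 nodes, 5 edges  {0-p->0 1-p->4 3-p->1 5-p->1 8-p->9}
[2] R0 @ {0↦1, 1↦0, 2↦8, 3↦9}  ⇒  6 nodes, 4 edges  {0-p->0 1-p->4 3-p->1 5-p->1}
[3] R2 @ {0↦1, 1↦0, 2↦4, 3↦5}  ⇒  4 nodes, 2 edges  {0-p->0 3-p->1}
halt: no rule applies after step 3

Answer: 3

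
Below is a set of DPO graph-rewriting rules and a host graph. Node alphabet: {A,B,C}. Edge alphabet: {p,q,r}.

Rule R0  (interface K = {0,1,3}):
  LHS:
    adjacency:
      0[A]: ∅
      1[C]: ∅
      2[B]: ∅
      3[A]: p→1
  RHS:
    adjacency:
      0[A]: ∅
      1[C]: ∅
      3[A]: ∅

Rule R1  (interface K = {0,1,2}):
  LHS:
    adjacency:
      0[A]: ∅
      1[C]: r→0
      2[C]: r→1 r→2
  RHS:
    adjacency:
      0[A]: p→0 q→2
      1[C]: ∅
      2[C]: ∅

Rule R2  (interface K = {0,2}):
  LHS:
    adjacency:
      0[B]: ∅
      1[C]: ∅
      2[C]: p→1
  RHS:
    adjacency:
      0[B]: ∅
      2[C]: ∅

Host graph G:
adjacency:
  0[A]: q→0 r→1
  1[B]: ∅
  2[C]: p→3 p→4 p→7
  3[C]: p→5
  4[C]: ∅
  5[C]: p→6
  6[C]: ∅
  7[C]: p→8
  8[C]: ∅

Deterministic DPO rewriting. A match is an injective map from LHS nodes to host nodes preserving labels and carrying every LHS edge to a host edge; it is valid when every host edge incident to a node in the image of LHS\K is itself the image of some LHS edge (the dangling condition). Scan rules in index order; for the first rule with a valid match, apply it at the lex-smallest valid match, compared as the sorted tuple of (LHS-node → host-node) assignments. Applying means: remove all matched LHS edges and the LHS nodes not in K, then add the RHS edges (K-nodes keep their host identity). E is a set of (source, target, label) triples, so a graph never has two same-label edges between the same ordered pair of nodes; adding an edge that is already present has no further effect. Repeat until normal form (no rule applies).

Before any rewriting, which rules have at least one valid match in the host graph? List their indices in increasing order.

R0: no valid match — LHS pattern not found
R1: no valid match — LHS pattern not found
R2: 3 valid matches — {0↦1, 1↦4, 2↦2}, {0↦1, 1↦6, 2↦5}, {0↦1, 1↦8, 2↦7}

Answer: [R2]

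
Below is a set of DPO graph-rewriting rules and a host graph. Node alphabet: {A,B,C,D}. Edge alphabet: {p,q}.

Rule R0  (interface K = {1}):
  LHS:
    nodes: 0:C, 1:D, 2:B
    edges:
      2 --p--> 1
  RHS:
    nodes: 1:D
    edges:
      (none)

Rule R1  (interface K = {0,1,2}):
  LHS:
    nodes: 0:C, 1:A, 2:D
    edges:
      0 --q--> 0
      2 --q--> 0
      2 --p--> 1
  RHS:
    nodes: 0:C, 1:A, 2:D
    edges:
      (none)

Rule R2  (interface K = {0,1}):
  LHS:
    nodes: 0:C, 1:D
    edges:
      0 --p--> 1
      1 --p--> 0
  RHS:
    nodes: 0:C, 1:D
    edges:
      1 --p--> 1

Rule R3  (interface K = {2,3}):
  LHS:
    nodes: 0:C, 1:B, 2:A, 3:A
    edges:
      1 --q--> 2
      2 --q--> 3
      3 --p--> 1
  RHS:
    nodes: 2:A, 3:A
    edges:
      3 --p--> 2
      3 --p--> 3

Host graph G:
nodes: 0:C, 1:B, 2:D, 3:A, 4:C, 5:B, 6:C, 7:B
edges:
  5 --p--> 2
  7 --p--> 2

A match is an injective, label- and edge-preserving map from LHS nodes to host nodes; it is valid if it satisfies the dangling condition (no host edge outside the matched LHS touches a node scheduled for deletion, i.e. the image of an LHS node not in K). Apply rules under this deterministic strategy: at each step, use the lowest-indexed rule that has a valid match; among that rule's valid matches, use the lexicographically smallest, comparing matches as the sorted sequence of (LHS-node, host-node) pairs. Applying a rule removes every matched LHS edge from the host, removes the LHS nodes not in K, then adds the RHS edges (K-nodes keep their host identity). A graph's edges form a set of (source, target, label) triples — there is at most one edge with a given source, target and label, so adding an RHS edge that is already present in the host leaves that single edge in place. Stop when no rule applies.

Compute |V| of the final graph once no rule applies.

Answer: 4

Rewrite trace:
[0] host  ⇒  8 nodes, 2 edges  {5-p->2 7-p->2}
[1] R0 @ {0↦0, 1↦2, 2↦5}  ⇒  6 nodes, 1 edges  {7-p->2}
[2] R0 @ {0↦4, 1↦2, 2↦7}  ⇒  4 nodes, 0 edges  {∅}
final graph: no rule applies after step 2
NF nodes: {1:B, 2:D, 3:A, 6:C}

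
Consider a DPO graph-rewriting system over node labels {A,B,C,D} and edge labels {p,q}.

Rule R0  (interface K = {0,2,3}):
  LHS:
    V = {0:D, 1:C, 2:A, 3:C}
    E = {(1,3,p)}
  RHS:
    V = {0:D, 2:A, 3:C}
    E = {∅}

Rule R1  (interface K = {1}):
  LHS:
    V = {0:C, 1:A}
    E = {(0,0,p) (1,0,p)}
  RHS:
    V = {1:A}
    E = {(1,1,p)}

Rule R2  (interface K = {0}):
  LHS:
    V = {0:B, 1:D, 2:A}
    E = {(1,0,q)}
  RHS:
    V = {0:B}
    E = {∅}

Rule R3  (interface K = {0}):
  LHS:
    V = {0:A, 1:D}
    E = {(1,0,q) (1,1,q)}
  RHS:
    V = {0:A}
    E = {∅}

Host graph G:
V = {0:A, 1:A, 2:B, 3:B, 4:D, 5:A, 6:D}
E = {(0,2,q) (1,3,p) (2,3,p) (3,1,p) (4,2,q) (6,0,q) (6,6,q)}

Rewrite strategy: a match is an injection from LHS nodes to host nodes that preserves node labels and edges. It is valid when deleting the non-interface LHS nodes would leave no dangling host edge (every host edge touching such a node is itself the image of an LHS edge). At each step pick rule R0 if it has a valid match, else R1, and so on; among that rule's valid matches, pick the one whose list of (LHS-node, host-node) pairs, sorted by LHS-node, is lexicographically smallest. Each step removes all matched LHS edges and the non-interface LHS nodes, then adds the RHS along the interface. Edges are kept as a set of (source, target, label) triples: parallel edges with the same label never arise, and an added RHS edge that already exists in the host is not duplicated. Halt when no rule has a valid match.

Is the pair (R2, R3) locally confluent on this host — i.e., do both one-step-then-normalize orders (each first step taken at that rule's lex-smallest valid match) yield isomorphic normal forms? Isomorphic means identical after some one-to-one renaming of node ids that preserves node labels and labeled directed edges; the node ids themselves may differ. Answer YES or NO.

Answer: YES

Rewrite trace:
branch R2-first: apply at {0↦2, 1↦4, 2↦5} → |E|=6, then 1 more step(s) → NF |V|=4 |E|=4 V={0:A, 1:A, 2:B, 3:B} E=0-q->2 1-p->3 2-p->3 3-p->1
branch R3-first: apply at {0↦0, 1↦6} → |E|=5, then 1 more step(s) → NF |V|=4 |E|=4 V={0:A, 1:A, 2:B, 3:B} E=0-q->2 1-p->3 2-p->3 3-p->1
graphs isomorphic (equal up to label-preserving node renaming)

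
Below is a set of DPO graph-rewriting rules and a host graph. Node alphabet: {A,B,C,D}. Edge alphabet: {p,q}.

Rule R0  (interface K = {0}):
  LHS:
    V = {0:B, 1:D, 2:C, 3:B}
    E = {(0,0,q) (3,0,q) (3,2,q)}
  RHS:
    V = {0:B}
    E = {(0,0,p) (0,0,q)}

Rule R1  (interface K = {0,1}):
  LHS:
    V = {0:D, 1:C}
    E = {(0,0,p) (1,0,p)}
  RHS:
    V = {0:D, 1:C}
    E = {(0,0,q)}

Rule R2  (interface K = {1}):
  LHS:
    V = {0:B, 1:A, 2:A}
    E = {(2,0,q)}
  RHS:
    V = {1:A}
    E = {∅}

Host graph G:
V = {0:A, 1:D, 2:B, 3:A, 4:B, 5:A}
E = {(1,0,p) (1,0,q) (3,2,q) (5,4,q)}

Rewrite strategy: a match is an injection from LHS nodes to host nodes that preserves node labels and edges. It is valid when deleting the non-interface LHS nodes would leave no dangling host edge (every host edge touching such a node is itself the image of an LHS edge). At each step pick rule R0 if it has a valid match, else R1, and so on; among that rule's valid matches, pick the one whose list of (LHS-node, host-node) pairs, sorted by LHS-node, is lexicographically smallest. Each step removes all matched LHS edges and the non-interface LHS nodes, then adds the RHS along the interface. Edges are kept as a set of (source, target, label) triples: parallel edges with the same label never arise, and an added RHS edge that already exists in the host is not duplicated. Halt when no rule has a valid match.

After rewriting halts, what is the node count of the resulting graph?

Answer: 2

Steps:
[0] host  ⇒  6 nodes, 4 edges  {1-p->0 1-q->0 3-q->2 5-q->4}
[1] R2 @ {0↦2, 1↦0, 2↦3}  ⇒  4 nodes, 3 edges  {1-p->0 1-q->0 5-q->4}
[2] R2 @ {0↦4, 1↦0, 2↦5}  ⇒  2 nodes, 2 edges  {1-p->0 1-q->0}
final graph: no rule applies after step 2
NF nodes: {0:A, 1:D}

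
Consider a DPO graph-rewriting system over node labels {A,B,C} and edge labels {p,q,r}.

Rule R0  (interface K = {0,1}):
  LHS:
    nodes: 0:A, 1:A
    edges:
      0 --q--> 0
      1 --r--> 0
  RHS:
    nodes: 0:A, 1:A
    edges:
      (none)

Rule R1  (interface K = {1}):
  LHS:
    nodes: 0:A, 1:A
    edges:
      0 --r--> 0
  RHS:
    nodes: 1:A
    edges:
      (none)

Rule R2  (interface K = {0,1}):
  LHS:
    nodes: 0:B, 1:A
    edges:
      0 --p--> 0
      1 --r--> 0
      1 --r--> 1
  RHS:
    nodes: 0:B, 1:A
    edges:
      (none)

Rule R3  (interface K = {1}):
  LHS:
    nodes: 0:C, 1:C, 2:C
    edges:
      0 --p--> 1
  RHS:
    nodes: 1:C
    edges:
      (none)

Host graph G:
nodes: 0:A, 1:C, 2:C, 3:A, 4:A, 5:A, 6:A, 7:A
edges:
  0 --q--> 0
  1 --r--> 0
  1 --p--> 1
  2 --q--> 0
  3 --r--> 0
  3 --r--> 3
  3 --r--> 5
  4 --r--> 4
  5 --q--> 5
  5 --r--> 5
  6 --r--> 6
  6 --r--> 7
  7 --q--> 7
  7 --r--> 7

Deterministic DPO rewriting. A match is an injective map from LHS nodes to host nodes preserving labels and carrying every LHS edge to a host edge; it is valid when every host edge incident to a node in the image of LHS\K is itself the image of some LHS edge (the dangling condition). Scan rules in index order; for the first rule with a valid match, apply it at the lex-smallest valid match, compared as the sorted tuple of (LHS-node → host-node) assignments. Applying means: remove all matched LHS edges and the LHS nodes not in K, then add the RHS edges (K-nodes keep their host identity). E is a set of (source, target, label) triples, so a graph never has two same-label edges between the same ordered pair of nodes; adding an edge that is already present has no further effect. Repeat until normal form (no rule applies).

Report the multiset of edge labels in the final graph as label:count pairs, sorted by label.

Answer: p:1 q:1 r:1

Derivation:
[0] host  ⇒  8 nodes, 14 edges  {0-q->0 1-r->0 1-p->1 2-q->0 3-r->0 3-r->3 3-r->5 4-r->4 5-q->5 5-r->5 6-r->6 6-r->7 7-q->7 7-r->7}
[1] R0 @ {0↦0, 1↦3}  ⇒  8 nodes, 12 edges  {1-r->0 1-p->1 2-q->0 3-r->3 3-r->5 4-r->4 5-q->5 5-r->5 6-r->6 6-r->7 7-q->7 7-r->7}
[2] R0 @ {0↦5, 1↦3}  ⇒  8 nodes, 10 edges  {1-r->0 1-p->1 2-q->0 3-r->3 4-r->4 5-r->5 6-r->6 6-r->7 7-q->7 7-r->7}
[3] R0 @ {0↦7, 1↦6}  ⇒  8 nodes, 8 edges  {1-r->0 1-p->1 2-q->0 3-r->3 4-r->4 5-r->5 6-r->6 7-r->7}
[4] R1 @ {0↦3, 1↦0}  ⇒  7 nodes, 7 edges  {1-r->0 1-p->1 2-q->0 4-r->4 5-r->5 6-r->6 7-r->7}
[5] R1 @ {0↦4, 1↦0}  ⇒  6 nodes, 6 edges  {1-r->0 1-p->1 2-q->0 5-r->5 6-r->6 7-r->7}
[6] R1 @ {0↦5, 1↦0}  ⇒  5 nodes, 5 edges  {1-r->0 1-p->1 2-q->0 6-r->6 7-r->7}
[7] R1 @ {0↦6, 1↦0}  ⇒  4 nodes, 4 edges  {1-r->0 1-p->1 2-q->0 7-r->7}
[8] R1 @ {0↦7, 1↦0}  ⇒  3 nodes, 3 edges  {1-r->0 1-p->1 2-q->0}
halt: no rule applies after step 8
NF edges: [(1, 0, 'r'), (1, 1, 'p'), (2, 0, 'q')]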